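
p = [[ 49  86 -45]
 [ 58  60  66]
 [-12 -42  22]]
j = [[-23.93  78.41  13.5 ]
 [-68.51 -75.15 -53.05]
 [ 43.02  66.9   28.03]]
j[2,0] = 43.02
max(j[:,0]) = 43.02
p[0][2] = -45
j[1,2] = -53.05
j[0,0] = -23.93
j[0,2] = 13.5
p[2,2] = 22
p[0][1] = 86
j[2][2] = 28.03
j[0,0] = -23.93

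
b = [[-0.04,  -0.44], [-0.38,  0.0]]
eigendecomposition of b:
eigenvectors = [[-0.75, 0.72],[-0.66, -0.7]]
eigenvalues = [-0.43, 0.39]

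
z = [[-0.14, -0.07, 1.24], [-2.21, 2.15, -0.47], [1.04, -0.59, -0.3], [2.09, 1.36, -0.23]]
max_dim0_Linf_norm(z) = 2.21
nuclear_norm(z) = 7.09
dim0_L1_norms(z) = [5.48, 4.17, 2.24]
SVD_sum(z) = [[-0.01, 0.00, -0.0],[-2.63, 1.40, -0.2],[1.03, -0.55, 0.08],[1.04, -0.56, 0.08]] + [[-0.21, -0.38, 0.11], [0.42, 0.76, -0.23], [0.03, 0.06, -0.02], [1.03, 1.85, -0.57]] + [[0.08, 0.30, 1.13],[-0.00, -0.01, -0.04],[-0.02, -0.1, -0.36],[0.02, 0.07, 0.26]]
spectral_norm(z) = 3.42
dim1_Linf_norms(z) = [1.24, 2.21, 1.04, 2.09]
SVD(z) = [[-0.00, 0.18, 0.93], [-0.87, -0.37, -0.04], [0.34, -0.03, -0.3], [0.35, -0.91, 0.21]] @ diag([3.4207059182392667, 2.408813585450339, 1.2555031387745474]) @ [[0.88, -0.47, 0.07], [-0.47, -0.84, 0.26], [0.07, 0.26, 0.96]]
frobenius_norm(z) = 4.37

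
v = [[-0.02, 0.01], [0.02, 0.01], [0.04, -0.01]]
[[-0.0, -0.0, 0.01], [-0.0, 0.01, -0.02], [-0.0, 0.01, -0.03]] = v @ [[-0.09, 0.29, -0.75], [-0.18, 0.23, -0.21]]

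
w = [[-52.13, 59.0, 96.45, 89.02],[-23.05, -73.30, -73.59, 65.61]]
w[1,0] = -23.05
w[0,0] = -52.13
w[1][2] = -73.59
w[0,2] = 96.45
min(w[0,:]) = -52.13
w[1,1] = -73.3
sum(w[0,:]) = 192.33999999999997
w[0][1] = 59.0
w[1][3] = 65.61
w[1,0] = -23.05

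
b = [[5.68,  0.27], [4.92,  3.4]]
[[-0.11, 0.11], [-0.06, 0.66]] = b@ [[-0.02, 0.01], [0.01, 0.18]]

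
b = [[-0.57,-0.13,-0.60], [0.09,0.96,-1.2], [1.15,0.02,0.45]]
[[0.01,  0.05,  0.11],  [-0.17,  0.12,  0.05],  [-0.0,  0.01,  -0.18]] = b @ [[-0.01, 0.06, -0.13], [-0.14, -0.04, -0.01], [0.03, -0.13, -0.06]]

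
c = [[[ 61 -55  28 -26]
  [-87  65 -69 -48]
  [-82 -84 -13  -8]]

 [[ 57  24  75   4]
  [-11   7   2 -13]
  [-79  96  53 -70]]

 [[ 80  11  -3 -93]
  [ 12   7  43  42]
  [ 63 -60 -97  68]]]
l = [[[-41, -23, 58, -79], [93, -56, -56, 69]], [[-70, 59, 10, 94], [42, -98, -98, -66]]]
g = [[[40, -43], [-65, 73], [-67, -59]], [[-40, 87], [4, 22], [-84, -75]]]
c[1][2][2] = 53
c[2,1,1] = 7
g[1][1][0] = 4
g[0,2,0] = -67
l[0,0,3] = -79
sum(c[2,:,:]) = 73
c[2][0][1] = 11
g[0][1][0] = -65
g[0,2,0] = -67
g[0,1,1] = 73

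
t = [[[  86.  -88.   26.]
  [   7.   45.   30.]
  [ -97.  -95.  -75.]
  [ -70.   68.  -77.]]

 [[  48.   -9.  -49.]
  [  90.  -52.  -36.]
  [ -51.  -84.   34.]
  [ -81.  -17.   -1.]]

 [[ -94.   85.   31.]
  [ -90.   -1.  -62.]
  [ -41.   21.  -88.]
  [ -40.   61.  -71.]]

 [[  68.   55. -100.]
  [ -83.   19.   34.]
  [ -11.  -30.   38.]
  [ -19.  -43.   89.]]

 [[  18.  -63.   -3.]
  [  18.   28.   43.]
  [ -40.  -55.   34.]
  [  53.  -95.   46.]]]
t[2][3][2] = -71.0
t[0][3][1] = 68.0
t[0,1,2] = 30.0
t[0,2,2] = -75.0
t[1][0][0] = 48.0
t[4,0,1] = -63.0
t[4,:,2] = [-3.0, 43.0, 34.0, 46.0]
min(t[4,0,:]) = -63.0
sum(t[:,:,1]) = -250.0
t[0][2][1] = -95.0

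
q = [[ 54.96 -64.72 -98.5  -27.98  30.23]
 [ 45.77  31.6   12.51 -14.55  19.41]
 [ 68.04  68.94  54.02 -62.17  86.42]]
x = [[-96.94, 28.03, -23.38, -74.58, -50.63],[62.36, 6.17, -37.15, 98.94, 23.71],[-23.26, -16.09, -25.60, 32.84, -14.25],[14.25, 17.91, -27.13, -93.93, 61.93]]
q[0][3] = -27.98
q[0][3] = -27.98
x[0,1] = 28.03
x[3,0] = 14.25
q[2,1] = 68.94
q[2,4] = 86.42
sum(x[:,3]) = -36.730000000000004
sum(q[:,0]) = 168.77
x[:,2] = [-23.38, -37.15, -25.6, -27.13]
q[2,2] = 54.02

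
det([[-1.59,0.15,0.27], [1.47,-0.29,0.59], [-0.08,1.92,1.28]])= 2.858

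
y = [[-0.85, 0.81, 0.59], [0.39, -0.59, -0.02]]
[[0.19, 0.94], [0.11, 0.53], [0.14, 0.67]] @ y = [[0.21, -0.40, 0.09], [0.11, -0.22, 0.05], [0.14, -0.28, 0.07]]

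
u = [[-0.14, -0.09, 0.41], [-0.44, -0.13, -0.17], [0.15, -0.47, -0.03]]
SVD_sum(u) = [[0.01, -0.09, 0.0],[0.01, -0.06, 0.0],[0.06, -0.48, 0.02]] + [[-0.02, -0.00, -0.01], [-0.46, -0.07, -0.14], [0.07, 0.01, 0.02]] + [[-0.13, 0.00, 0.41], [0.01, -0.0, -0.03], [0.02, -0.0, -0.07]]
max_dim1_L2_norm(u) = 0.49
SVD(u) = [[0.18, 0.05, -0.98], [0.13, 0.99, 0.08], [0.97, -0.14, 0.18]] @ diag([0.4960089899565443, 0.48945065094926654, 0.4403556995970732]) @ [[0.13, -0.99, 0.05], [-0.95, -0.14, -0.29], [0.29, -0.01, -0.96]]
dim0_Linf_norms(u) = [0.44, 0.47, 0.41]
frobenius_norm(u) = 0.82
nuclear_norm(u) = 1.43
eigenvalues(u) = [(0.48+0j), (-0.39+0.26j), (-0.39-0.26j)]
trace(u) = -0.30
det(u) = 0.11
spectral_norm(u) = 0.50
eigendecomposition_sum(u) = [[0.14-0.00j, -0.14+0.00j, (0.15+0j)], [(-0.15+0j), 0.15-0.00j, (-0.17-0j)], [0.17-0.00j, (-0.18+0j), (0.2+0j)]] + [[-0.14+0.10j, (0.02+0.16j), (0.13+0.05j)], [-0.15-0.09j, -0.14+0.08j, -0.00+0.14j], [(-0.01-0.17j), (-0.15-0.06j), (-0.11+0.08j)]] + [[(-0.14-0.1j), (0.02-0.16j), 0.13-0.05j],[-0.15+0.09j, -0.14-0.08j, (-0-0.14j)],[(-0.01+0.17j), (-0.15+0.06j), (-0.11-0.08j)]]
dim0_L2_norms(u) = [0.49, 0.5, 0.44]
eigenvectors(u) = [[0.51+0.00j, 0.22-0.53j, (0.22+0.53j)], [-0.55+0.00j, 0.59+0.00j, (0.59-0j)], [0.66+0.00j, 0.33+0.46j, 0.33-0.46j]]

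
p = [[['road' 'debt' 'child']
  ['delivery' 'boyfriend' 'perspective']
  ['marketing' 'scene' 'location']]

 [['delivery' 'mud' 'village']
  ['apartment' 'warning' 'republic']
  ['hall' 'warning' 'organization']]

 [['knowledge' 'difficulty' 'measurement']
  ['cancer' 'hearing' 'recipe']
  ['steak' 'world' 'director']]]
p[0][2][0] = 'marketing'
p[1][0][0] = 'delivery'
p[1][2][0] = 'hall'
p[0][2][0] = 'marketing'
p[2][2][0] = 'steak'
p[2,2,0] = 'steak'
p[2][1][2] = 'recipe'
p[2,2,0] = 'steak'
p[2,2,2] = 'director'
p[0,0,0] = 'road'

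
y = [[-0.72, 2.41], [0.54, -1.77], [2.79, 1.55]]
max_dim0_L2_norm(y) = 3.37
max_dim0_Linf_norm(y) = 2.79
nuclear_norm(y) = 6.28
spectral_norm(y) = 3.48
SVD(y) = [[0.54, 0.60], [-0.40, -0.44], [0.74, -0.67]] @ diag([3.4790481396080257, 2.7988969331309685]) @ [[0.42, 0.91], [-0.91, 0.42]]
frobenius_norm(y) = 4.47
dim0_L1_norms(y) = [4.05, 5.73]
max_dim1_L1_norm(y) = 4.34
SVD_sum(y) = [[0.79, 1.71],[-0.58, -1.25],[1.09, 2.34]] + [[-1.51, 0.7], [1.12, -0.52], [1.7, -0.79]]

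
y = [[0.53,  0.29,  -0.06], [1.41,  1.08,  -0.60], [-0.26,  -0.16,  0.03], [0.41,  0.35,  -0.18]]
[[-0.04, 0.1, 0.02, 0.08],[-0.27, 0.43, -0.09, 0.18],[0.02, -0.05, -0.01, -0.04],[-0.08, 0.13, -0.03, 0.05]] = y @[[0.03, 0.15, 0.19, 0.18], [-0.13, -0.01, -0.24, -0.02], [0.28, -0.39, 0.16, 0.09]]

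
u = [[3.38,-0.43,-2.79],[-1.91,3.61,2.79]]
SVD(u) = [[-0.65, 0.76], [0.76, 0.65]] @ diag([6.158188797804044, 2.436064599020473]) @ [[-0.59, 0.49, 0.64], [0.55, 0.83, -0.13]]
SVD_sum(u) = [[2.37, -1.96, -2.55], [-2.78, 2.3, 2.99]] + [[1.01, 1.53, -0.24], [0.87, 1.31, -0.2]]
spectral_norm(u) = 6.16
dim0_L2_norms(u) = [3.88, 3.64, 3.95]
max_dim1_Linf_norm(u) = 3.61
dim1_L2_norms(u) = [4.4, 4.95]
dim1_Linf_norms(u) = [3.38, 3.61]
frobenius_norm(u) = 6.62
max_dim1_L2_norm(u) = 4.95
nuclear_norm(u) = 8.59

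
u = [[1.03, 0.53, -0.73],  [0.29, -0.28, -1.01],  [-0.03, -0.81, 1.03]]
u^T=[[1.03, 0.29, -0.03], [0.53, -0.28, -0.81], [-0.73, -1.01, 1.03]]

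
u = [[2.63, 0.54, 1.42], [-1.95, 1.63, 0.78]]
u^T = [[2.63,-1.95], [0.54,1.63], [1.42,0.78]]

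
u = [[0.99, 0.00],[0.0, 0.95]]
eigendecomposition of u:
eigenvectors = [[1.0, 0.0], [0.0, 1.00]]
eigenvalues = [0.99, 0.95]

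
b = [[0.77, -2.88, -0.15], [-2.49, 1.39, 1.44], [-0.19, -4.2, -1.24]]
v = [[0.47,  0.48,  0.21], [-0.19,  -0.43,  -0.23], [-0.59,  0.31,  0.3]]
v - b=[[-0.3, 3.36, 0.36], [2.30, -1.82, -1.67], [-0.4, 4.51, 1.54]]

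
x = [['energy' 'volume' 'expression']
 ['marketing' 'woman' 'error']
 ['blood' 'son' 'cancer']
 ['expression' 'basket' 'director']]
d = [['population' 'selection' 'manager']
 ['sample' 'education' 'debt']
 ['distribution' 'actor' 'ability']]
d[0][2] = 'manager'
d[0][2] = 'manager'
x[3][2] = 'director'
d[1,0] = 'sample'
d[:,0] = ['population', 'sample', 'distribution']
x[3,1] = 'basket'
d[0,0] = 'population'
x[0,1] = 'volume'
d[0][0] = 'population'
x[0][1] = 'volume'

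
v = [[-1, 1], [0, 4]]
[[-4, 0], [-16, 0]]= v @ [[0, 0], [-4, 0]]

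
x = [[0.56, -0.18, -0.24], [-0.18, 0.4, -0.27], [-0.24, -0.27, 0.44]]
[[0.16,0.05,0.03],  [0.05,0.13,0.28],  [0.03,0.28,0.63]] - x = [[-0.4, 0.23, 0.27], [0.23, -0.27, 0.55], [0.27, 0.55, 0.19]]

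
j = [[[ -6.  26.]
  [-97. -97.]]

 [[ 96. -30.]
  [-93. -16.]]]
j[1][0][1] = -30.0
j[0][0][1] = 26.0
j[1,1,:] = [-93.0, -16.0]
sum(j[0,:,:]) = -174.0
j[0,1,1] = -97.0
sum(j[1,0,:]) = 66.0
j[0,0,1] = 26.0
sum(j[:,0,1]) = -4.0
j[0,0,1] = 26.0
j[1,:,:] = [[96.0, -30.0], [-93.0, -16.0]]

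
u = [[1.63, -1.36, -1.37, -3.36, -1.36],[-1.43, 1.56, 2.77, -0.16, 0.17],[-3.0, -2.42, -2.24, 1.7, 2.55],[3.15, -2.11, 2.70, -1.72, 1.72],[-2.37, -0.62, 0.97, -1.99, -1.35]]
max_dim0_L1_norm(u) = 11.58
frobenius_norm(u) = 10.06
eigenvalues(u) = [(-3.32+0j), (-1.84+3.06j), (-1.84-3.06j), (2.44+1.48j), (2.44-1.48j)]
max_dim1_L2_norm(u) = 5.41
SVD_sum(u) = [[1.93, -0.1, 1.12, -1.56, -0.53], [0.08, -0.00, 0.05, -0.07, -0.02], [-3.02, 0.16, -1.75, 2.44, 0.83], [2.78, -0.15, 1.61, -2.24, -0.76], [0.1, -0.01, 0.06, -0.08, -0.03]] + [[0.63, -1.55, -1.35, -0.3, 0.64], [-0.86, 2.09, 1.82, 0.4, -0.86], [0.74, -1.81, -1.58, -0.35, 0.75], [0.40, -0.98, -0.85, -0.19, 0.4], [-0.26, 0.64, 0.56, 0.12, -0.26]] + [[-0.73,0.26,-1.20,-1.20,-1.73], [0.22,-0.08,0.36,0.36,0.53], [0.25,-0.09,0.41,0.41,0.59], [0.79,-0.28,1.29,1.30,1.87], [-0.58,0.21,-0.95,-0.95,-1.38]] + [[-0.19, -0.15, 0.14, -0.14, 0.06], [-0.86, -0.68, 0.64, -0.65, 0.26], [-0.96, -0.76, 0.72, -0.72, 0.30], [-0.83, -0.66, 0.62, -0.63, 0.26], [-1.64, -1.3, 1.23, -1.23, 0.51]] + [[-0.02, 0.18, -0.08, -0.17, 0.21], [-0.02, 0.23, -0.11, -0.21, 0.26], [-0.01, 0.08, -0.04, -0.07, 0.09], [0.00, -0.04, 0.02, 0.04, -0.05], [0.02, -0.17, 0.08, 0.15, -0.19]]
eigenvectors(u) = [[(-0.22+0j), (0.14+0.41j), (0.14-0.41j), 0.35+0.26j, (0.35-0.26j)],  [(-0.34+0j), (-0+0.15j), (-0-0.15j), (-0.66+0j), (-0.66-0j)],  [0.53+0.00j, (-0.03-0.01j), -0.03+0.01j, 0.02-0.23j, 0.02+0.23j],  [-0.11+0.00j, (0.63+0j), (0.63-0j), (0.43-0.11j), (0.43+0.11j)],  [(-0.74+0j), (-0.25+0.57j), (-0.25-0.57j), -0.34-0.03j, (-0.34+0.03j)]]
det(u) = -345.86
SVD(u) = [[-0.43, 0.46, 0.58, 0.08, -0.52], [-0.02, -0.62, -0.17, 0.38, -0.66], [0.67, 0.54, -0.20, 0.43, -0.22], [-0.61, 0.29, -0.62, 0.37, 0.12], [-0.02, -0.19, 0.46, 0.73, 0.47]] @ diag([6.525767275118434, 4.93657251126922, 4.413833904444203, 3.8019167050409326, 0.6397756981035927]) @ [[-0.70,  0.04,  -0.40,  0.56,  0.19], [0.28,  -0.68,  -0.6,  -0.13,  0.28], [-0.29,  0.10,  -0.47,  -0.47,  -0.68], [-0.59,  -0.47,  0.44,  -0.45,  0.18], [0.05,  -0.55,  0.25,  0.5,  -0.62]]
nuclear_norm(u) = 20.32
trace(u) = -2.12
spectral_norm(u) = 6.53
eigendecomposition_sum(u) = [[(0.73+0j), 0.50+0.00j, (1.08-0j), -0.36+0.00j, (-0.63-0j)],  [(1.12+0j), (0.77+0j), (1.66-0j), (-0.55+0j), -0.97-0.00j],  [(-1.72-0j), -1.19-0.00j, (-2.56+0j), 0.84-0.00j, 1.49+0.00j],  [0.34+0.00j, (0.24+0j), (0.51-0j), (-0.17+0j), (-0.3-0j)],  [2.41+0.00j, (1.68+0j), 3.60-0.00j, -1.19+0.00j, -2.09-0.00j]] + [[-0.74+1.07j,-1.22+0.19j,(-0.49+1.27j),-0.83-0.21j,0.56+0.52j], [(-0.36+0.26j),-0.41-0.08j,(-0.3+0.35j),(-0.24-0.16j),0.12+0.23j], [-0.05-0.09j,(0.04-0.09j),-0.07-0.08j,0.05-0.05j,(-0.06+0.02j)], [1.12+1.55j,-0.33+1.80j,1.52+1.30j,-0.69+1.05j,1.00-0.52j], [-1.85+0.40j,-1.49-1.02j,-1.78+0.86j,-0.67-1.05j,(0.07+1.11j)]] + [[-0.74-1.07j, (-1.22-0.19j), (-0.49-1.27j), (-0.83+0.21j), (0.56-0.52j)], [-0.36-0.26j, -0.41+0.08j, (-0.3-0.35j), (-0.24+0.16j), (0.12-0.23j)], [(-0.05+0.09j), (0.04+0.09j), -0.07+0.08j, (0.05+0.05j), -0.06-0.02j], [1.12-1.55j, -0.33-1.80j, (1.52-1.3j), (-0.69-1.05j), (1+0.52j)], [-1.85-0.40j, (-1.49+1.02j), -1.78-0.86j, (-0.67+1.05j), (0.07-1.11j)]] + [[1.19-0.60j, 0.29-1.29j, (-0.74+0.05j), -0.68+0.44j, (-0.92+0.75j)], [-0.91+1.81j, 0.81+1.84j, 0.86-0.73j, 0.43-1.15j, (0.45-1.75j)], [-0.60-0.36j, -0.65+0.23j, (0.23+0.31j), 0.38+0.18j, 0.59+0.20j], [0.28-1.33j, (-0.84-1.06j), (-0.43+0.62j), (-0.08+0.82j), 0.01+1.21j], [-0.54+0.90j, 0.35+0.98j, (0.47-0.35j), 0.27-0.57j, (0.3-0.89j)]] + [[(1.19+0.6j), (0.29+1.29j), (-0.74-0.05j), (-0.68-0.44j), (-0.92-0.75j)],[(-0.91-1.81j), 0.81-1.84j, (0.86+0.73j), 0.43+1.15j, 0.45+1.75j],[(-0.6+0.36j), -0.65-0.23j, 0.23-0.31j, (0.38-0.18j), (0.59-0.2j)],[(0.28+1.33j), (-0.84+1.06j), -0.43-0.62j, -0.08-0.82j, (0.01-1.21j)],[-0.54-0.90j, 0.35-0.98j, (0.47+0.35j), (0.27+0.57j), (0.3+0.89j)]]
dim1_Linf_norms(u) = [3.36, 2.77, 3.0, 3.15, 2.37]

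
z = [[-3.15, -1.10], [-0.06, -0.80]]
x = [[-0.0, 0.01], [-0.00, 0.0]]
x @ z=[[-0.0, -0.01], [0.00, 0.0]]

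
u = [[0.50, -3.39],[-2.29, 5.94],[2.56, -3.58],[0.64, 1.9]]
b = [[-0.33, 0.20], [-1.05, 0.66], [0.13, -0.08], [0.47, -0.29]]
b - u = [[-0.83, 3.59], [1.24, -5.28], [-2.43, 3.5], [-0.17, -2.19]]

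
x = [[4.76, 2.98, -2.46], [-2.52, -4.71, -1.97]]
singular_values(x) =[7.51, 3.7]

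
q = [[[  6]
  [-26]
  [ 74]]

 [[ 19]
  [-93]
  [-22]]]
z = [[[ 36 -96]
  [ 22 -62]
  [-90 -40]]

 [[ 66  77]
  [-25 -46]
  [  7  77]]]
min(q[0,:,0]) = -26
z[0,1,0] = 22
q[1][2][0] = -22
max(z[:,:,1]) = 77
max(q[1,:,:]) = 19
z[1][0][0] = 66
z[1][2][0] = 7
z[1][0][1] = 77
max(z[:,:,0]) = 66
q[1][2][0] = -22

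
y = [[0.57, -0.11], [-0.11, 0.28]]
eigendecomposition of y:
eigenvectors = [[0.95, 0.32], [-0.32, 0.95]]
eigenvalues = [0.61, 0.24]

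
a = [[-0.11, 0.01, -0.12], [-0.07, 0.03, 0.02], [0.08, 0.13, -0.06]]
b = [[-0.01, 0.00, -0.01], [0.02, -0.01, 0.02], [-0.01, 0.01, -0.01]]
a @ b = [[0.0, -0.0, 0.00], [0.0, -0.00, 0.00], [0.0, -0.0, 0.00]]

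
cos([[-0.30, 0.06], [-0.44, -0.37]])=[[0.97,0.02], [-0.15,0.94]]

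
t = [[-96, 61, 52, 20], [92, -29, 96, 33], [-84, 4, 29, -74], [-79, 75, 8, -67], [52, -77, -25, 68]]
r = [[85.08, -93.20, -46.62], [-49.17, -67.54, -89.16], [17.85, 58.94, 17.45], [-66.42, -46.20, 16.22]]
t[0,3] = 20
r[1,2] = -89.16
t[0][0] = -96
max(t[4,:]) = 68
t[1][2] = 96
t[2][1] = 4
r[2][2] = 17.45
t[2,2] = 29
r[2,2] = 17.45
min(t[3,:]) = -79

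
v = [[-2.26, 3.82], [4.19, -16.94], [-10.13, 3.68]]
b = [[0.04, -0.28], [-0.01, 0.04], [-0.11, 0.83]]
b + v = [[-2.22, 3.54], [4.18, -16.9], [-10.24, 4.51]]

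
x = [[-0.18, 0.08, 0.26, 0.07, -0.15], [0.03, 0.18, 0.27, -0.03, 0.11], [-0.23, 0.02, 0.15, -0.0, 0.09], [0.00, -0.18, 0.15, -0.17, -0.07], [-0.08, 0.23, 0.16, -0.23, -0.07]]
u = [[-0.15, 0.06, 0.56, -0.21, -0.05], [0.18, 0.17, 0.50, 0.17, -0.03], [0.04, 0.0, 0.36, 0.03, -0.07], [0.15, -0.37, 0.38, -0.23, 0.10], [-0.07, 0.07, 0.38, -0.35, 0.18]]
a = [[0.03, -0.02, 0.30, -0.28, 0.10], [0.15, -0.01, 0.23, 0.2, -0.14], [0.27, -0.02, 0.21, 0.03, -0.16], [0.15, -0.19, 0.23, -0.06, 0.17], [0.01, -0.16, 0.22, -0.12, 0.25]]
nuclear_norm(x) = 1.55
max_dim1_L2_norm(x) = 0.38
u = a + x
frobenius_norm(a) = 0.87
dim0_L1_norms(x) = [0.52, 0.69, 0.99, 0.5, 0.49]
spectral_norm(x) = 0.56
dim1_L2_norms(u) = [0.62, 0.58, 0.37, 0.61, 0.56]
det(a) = -0.00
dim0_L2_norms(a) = [0.34, 0.25, 0.54, 0.37, 0.38]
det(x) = 0.00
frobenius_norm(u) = 1.24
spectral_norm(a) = 0.66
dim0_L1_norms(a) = [0.61, 0.4, 1.19, 0.69, 0.82]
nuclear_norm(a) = 1.53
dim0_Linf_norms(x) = [0.23, 0.23, 0.27, 0.23, 0.15]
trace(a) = 0.42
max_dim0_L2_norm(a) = 0.54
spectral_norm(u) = 1.03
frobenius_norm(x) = 0.75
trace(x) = -0.09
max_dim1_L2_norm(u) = 0.62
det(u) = -0.00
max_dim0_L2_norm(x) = 0.46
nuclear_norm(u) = 2.16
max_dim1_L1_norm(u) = 1.23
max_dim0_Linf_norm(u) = 0.56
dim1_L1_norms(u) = [1.03, 1.05, 0.5, 1.23, 1.05]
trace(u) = 0.33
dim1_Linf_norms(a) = [0.3, 0.23, 0.27, 0.23, 0.25]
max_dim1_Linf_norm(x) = 0.27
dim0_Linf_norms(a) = [0.27, 0.19, 0.3, 0.28, 0.25]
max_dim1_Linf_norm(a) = 0.3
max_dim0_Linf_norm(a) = 0.3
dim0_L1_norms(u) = [0.59, 0.67, 2.18, 0.99, 0.43]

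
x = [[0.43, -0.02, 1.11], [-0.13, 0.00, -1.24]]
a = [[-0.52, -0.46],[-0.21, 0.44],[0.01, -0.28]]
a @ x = [[-0.16, 0.01, -0.01], [-0.15, 0.0, -0.78], [0.04, -0.00, 0.36]]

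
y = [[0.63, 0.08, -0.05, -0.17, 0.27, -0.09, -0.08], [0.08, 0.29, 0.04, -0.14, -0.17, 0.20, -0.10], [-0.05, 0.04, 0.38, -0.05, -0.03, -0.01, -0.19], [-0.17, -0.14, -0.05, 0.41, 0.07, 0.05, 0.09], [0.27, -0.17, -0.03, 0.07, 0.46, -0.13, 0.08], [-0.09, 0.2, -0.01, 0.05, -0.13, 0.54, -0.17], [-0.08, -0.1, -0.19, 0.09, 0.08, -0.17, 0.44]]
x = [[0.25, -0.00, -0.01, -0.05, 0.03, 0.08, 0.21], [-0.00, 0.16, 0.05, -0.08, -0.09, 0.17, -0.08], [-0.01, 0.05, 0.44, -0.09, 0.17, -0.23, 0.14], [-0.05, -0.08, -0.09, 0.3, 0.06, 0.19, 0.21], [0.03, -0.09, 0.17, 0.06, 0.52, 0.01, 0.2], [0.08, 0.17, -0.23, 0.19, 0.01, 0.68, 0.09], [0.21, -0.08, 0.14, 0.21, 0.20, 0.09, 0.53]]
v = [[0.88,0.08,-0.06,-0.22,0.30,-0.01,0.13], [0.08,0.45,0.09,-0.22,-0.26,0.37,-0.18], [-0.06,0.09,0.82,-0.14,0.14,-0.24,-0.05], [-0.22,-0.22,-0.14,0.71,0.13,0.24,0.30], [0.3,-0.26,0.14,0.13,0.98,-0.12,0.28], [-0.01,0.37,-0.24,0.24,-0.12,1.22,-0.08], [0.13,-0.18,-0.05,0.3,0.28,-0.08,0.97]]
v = x + y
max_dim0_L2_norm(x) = 0.77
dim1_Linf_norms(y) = [0.63, 0.29, 0.38, 0.41, 0.46, 0.54, 0.44]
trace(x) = 2.88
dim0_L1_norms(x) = [0.63, 0.63, 1.13, 0.98, 1.08, 1.45, 1.46]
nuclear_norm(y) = 3.15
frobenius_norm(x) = 1.44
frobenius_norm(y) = 1.47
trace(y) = 3.15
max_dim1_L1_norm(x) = 1.46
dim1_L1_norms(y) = [1.37, 1.02, 0.75, 0.98, 1.21, 1.19, 1.15]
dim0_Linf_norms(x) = [0.25, 0.17, 0.44, 0.3, 0.52, 0.68, 0.53]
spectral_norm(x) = 0.95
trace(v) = 6.03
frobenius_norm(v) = 2.68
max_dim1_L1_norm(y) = 1.37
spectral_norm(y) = 0.96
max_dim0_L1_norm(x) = 1.46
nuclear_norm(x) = 2.90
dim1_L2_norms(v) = [0.97, 0.71, 0.89, 0.89, 1.12, 1.33, 1.08]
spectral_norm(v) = 1.66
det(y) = 0.00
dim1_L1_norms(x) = [0.63, 0.63, 1.13, 0.98, 1.08, 1.45, 1.46]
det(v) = 0.04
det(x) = -0.00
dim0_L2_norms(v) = [0.97, 0.71, 0.89, 0.89, 1.12, 1.33, 1.08]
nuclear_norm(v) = 6.03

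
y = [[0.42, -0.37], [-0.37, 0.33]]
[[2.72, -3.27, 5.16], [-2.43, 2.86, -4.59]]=y @ [[-0.82, -11.06, 3.04],  [-8.27, -3.72, -10.49]]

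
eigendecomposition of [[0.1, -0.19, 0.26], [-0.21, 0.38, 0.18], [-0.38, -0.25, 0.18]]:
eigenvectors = [[(0.15-0.53j), (0.15+0.53j), (0.49+0j)], [(0.04-0.33j), (0.04+0.33j), -0.86+0.00j], [0.77+0.00j, 0.77-0.00j, (0.09+0j)]]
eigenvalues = [(0.09+0.37j), (0.09-0.37j), (0.48+0j)]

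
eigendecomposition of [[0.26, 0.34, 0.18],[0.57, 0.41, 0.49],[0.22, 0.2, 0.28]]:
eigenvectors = [[-0.47, -0.68, -0.62],[-0.80, 0.74, -0.09],[-0.38, 0.0, 0.78]]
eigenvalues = [0.98, -0.11, 0.08]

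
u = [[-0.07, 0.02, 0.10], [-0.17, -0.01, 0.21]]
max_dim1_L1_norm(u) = 0.39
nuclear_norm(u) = 0.32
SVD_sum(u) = [[-0.08, -0.00, 0.10], [-0.17, -0.00, 0.21]] + [[0.01, 0.02, 0.0],[-0.00, -0.01, -0.00]]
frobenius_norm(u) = 0.30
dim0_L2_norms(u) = [0.18, 0.02, 0.23]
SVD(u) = [[-0.41, -0.91], [-0.91, 0.41]] @ diag([0.2963791110184026, 0.023652115168445505]) @ [[0.62, 0.00, -0.78], [-0.26, -0.94, -0.21]]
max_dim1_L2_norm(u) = 0.27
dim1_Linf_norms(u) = [0.1, 0.21]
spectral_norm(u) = 0.30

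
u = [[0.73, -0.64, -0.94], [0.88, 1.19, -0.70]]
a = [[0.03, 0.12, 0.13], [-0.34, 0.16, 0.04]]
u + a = [[0.76,-0.52,-0.81], [0.54,1.35,-0.66]]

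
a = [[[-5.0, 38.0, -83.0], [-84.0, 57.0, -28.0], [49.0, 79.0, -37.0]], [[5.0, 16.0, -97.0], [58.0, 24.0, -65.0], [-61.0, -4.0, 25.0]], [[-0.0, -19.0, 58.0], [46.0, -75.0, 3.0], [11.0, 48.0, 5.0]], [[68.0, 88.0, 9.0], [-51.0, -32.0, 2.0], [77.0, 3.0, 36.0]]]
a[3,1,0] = -51.0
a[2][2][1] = 48.0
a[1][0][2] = -97.0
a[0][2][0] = 49.0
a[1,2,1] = -4.0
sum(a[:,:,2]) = -172.0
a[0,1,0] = -84.0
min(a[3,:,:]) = -51.0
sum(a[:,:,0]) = 113.0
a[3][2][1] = 3.0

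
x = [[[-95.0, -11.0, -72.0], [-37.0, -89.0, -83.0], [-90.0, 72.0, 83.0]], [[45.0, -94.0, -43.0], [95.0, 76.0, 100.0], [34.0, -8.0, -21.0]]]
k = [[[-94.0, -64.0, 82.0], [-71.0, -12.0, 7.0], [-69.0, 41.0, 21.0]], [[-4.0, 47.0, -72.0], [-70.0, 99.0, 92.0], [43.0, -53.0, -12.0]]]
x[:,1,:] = [[-37.0, -89.0, -83.0], [95.0, 76.0, 100.0]]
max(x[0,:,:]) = 83.0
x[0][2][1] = 72.0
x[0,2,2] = 83.0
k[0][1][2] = 7.0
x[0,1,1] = -89.0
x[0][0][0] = -95.0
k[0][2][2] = 21.0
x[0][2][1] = 72.0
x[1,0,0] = 45.0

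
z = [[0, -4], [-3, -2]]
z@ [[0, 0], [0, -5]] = [[0, 20], [0, 10]]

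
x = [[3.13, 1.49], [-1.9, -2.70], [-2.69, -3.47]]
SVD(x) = [[-0.51,  -0.86], [0.51,  -0.38], [0.69,  -0.36]] @ diag([6.34274286487057, 1.4012897452466695]) @ [[-0.70, -0.72],  [-0.72, 0.7]]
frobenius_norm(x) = 6.50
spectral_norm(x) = 6.34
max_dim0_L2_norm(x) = 4.64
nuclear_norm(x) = 7.74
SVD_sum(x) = [[2.27, 2.33],[-2.28, -2.33],[-3.05, -3.12]] + [[0.86, -0.84], [0.38, -0.37], [0.36, -0.35]]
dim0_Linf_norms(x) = [3.13, 3.47]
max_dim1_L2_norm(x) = 4.39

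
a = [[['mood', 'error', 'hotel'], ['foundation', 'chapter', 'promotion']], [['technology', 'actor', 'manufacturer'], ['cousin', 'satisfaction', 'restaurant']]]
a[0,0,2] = 'hotel'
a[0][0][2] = 'hotel'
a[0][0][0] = 'mood'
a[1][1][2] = 'restaurant'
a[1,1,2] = 'restaurant'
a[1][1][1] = 'satisfaction'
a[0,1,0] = 'foundation'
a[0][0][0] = 'mood'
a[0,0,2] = 'hotel'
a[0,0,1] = 'error'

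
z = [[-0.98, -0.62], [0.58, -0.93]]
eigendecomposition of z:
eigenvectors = [[0.72+0.00j, 0.72-0.00j], [(-0.03-0.69j), -0.03+0.69j]]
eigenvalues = [(-0.96+0.6j), (-0.96-0.6j)]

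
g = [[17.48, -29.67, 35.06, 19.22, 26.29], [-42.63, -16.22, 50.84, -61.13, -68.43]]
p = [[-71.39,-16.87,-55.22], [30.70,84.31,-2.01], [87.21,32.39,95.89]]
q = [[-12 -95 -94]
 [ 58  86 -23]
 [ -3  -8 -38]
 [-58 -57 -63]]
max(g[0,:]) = 35.06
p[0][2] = -55.22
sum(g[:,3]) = -41.910000000000004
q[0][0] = -12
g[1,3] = -61.13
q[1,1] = 86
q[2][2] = -38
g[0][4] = 26.29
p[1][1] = 84.31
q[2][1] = -8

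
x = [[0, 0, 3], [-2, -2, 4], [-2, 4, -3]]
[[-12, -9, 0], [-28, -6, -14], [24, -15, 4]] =x@[[2, 2, 4], [4, -5, 3], [-4, -3, 0]]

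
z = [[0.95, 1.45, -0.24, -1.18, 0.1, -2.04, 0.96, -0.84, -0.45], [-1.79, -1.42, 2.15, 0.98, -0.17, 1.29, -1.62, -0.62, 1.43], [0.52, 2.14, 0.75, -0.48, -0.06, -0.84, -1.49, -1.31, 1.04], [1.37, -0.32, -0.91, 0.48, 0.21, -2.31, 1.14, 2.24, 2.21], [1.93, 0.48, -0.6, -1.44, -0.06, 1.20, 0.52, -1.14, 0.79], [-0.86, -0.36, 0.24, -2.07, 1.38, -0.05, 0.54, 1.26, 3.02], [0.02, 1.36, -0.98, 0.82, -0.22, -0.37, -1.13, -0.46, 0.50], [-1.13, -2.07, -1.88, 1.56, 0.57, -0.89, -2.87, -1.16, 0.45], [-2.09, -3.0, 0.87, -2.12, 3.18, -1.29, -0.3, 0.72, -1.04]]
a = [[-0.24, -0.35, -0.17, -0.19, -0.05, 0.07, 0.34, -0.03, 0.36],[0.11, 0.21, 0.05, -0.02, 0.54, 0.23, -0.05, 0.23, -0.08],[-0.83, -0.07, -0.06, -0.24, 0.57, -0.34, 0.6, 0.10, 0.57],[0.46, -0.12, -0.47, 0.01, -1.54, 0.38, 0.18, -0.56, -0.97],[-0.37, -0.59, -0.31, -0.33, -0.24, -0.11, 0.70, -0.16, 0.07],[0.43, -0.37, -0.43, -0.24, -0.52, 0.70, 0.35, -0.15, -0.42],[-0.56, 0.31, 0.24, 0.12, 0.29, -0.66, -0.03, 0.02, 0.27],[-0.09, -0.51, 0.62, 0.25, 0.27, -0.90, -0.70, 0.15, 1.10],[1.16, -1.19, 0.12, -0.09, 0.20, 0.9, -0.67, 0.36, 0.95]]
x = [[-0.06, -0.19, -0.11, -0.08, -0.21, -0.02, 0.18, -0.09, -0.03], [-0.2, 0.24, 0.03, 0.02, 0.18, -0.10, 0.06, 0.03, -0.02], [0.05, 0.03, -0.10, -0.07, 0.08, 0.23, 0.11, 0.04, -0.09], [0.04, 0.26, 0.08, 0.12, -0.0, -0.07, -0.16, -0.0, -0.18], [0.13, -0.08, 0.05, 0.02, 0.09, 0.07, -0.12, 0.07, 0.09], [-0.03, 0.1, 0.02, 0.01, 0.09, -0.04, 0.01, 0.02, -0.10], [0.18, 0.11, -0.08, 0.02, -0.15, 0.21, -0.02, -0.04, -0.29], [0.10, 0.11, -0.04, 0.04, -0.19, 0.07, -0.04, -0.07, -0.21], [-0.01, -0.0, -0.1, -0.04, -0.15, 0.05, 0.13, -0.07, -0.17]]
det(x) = 0.00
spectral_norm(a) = 2.97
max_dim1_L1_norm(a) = 5.64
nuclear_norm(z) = 31.02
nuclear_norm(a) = 8.72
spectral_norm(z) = 6.80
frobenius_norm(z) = 12.13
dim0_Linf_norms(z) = [2.09, 3.0, 2.15, 2.12, 3.18, 2.31, 2.87, 2.24, 3.02]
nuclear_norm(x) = 2.08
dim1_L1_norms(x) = [0.97, 0.88, 0.8, 0.91, 0.72, 0.42, 1.1, 0.87, 0.72]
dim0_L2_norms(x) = [0.33, 0.45, 0.22, 0.17, 0.42, 0.36, 0.33, 0.17, 0.47]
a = z @ x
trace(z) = -2.68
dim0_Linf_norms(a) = [1.16, 1.19, 0.62, 0.33, 1.54, 0.9, 0.7, 0.56, 1.1]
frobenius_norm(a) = 4.42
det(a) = -0.00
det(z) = 2764.51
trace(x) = -0.01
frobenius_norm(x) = 1.02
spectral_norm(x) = 0.65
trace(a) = 1.45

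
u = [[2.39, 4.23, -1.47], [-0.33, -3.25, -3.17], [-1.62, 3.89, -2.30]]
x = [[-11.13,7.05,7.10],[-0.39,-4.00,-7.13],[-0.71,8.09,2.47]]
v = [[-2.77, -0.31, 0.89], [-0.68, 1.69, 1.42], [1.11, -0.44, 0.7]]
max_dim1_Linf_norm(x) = 11.13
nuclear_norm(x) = 28.59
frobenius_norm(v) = 3.98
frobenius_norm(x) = 19.05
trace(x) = -12.66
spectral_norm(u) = 6.71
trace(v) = -0.38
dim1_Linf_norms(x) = [11.13, 7.13, 8.09]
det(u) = 75.48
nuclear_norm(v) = 6.34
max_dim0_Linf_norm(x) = 11.13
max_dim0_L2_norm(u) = 6.6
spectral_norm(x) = 17.16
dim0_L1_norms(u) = [4.34, 11.37, 6.94]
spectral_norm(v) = 3.26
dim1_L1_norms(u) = [8.09, 6.75, 7.81]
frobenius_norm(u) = 8.34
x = u @ v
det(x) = -532.12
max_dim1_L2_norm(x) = 14.97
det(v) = -7.05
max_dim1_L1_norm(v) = 3.97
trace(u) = -3.16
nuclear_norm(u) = 13.57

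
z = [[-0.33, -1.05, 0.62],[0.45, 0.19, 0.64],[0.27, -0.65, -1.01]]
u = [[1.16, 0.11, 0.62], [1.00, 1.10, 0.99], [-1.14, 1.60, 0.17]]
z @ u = [[-2.14, -0.20, -1.14], [-0.02, 1.28, 0.58], [0.81, -2.30, -0.65]]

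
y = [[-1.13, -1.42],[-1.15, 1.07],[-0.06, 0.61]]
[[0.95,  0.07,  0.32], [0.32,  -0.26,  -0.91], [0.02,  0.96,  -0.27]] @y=[[-1.17, -1.08], [-0.01, -1.29], [-1.11, 0.83]]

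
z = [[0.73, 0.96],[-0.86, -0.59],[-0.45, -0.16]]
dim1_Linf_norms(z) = [0.96, 0.86, 0.45]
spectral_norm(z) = 1.63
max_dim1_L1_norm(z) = 1.69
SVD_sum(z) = [[0.87,0.81], [-0.75,-0.7], [-0.32,-0.30]] + [[-0.14, 0.15], [-0.11, 0.11], [-0.13, 0.14]]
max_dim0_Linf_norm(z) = 0.96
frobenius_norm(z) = 1.66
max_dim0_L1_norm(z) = 2.04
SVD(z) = [[-0.73, -0.64], [0.63, -0.49], [0.27, -0.59]] @ diag([1.6335541492256112, 0.3190624414558822]) @ [[-0.73, -0.68], [0.68, -0.73]]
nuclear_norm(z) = 1.95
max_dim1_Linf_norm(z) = 0.96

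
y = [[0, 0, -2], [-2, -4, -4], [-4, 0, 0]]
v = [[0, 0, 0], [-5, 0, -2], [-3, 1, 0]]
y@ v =[[6, -2, 0], [32, -4, 8], [0, 0, 0]]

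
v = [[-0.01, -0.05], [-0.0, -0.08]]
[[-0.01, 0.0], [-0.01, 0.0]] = v @ [[0.2, -0.32], [0.14, -0.02]]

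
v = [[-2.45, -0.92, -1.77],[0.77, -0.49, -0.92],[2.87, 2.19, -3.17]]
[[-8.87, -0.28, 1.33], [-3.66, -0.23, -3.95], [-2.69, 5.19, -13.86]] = v @ [[0.48, -0.03, -2.27], [2.53, 1.54, 0.06], [3.03, -0.6, 2.36]]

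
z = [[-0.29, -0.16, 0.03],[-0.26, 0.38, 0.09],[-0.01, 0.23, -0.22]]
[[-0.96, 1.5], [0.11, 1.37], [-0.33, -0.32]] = z @ [[2.77, -4.93], [1.5, -0.14], [2.93, 1.55]]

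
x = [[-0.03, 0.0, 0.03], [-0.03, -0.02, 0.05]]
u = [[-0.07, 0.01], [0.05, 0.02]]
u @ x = [[0.00, -0.00, -0.0], [-0.00, -0.00, 0.00]]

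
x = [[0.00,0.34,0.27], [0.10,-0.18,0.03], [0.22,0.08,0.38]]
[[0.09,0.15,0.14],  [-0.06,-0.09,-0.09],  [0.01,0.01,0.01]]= x@[[0.06, 0.09, 0.08], [0.34, 0.54, 0.53], [-0.09, -0.14, -0.14]]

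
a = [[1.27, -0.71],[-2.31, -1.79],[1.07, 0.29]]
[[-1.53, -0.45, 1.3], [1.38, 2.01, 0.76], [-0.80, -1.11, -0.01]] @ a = [[0.49, 2.27], [-2.08, -4.36], [1.54, 2.55]]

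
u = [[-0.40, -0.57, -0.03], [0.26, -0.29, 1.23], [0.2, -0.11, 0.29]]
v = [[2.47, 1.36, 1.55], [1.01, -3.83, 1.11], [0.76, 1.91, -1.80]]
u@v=[[-1.59, 1.58, -1.20], [1.28, 3.81, -2.13], [0.6, 1.25, -0.33]]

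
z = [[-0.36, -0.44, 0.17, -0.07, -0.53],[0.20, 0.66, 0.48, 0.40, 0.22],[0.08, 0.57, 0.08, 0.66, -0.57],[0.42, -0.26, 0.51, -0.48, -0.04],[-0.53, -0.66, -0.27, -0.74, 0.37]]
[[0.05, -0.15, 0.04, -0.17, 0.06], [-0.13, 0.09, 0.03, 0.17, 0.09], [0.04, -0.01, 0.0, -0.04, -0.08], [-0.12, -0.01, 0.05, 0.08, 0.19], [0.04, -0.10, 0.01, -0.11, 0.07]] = z@[[-0.06,0.16,-0.04,0.18,-0.08],  [-0.02,-0.02,0.02,-0.00,0.06],  [-0.18,-0.03,0.10,0.11,0.30],  [0.02,0.13,-0.05,0.09,-0.19],  [-0.10,0.16,-0.03,0.22,0.01]]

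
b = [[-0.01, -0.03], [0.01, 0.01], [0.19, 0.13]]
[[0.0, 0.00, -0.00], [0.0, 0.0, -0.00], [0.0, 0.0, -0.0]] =b @ [[0.00, 0.01, -0.05], [-0.0, -0.01, 0.04]]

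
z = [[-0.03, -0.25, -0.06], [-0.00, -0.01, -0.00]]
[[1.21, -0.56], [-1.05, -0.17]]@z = [[-0.04, -0.30, -0.07], [0.03, 0.26, 0.06]]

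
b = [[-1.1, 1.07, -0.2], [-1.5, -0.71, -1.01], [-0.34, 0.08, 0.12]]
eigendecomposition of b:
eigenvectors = [[(0.08-0.61j), 0.08+0.61j, -0.38+0.00j], [0.78+0.00j, 0.78-0.00j, (-0.32+0j)], [0.08-0.09j, (0.08+0.09j), (0.87+0j)]]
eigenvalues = [(-0.97+1.31j), (-0.97-1.31j), (0.24+0j)]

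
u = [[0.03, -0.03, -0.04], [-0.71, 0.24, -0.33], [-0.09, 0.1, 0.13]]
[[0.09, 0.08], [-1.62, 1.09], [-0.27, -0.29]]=u @ [[2.31, -1.29],[-0.28, -1.72],[-0.26, -1.79]]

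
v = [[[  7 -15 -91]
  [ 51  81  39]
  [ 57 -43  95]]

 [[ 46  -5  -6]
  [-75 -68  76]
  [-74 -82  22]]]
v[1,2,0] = -74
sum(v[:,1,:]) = 104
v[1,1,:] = [-75, -68, 76]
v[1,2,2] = 22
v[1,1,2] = 76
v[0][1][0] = 51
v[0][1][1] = 81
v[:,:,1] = [[-15, 81, -43], [-5, -68, -82]]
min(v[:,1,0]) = -75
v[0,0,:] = [7, -15, -91]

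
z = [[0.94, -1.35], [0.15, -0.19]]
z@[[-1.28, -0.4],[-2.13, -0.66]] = [[1.67, 0.52], [0.21, 0.07]]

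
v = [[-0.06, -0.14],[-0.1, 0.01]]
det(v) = -0.015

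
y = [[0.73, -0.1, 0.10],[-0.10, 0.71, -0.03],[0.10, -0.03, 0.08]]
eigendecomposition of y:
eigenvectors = [[0.75, -0.64, -0.15], [-0.65, -0.76, 0.02], [0.13, -0.08, 0.99]]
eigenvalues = [0.83, 0.62, 0.06]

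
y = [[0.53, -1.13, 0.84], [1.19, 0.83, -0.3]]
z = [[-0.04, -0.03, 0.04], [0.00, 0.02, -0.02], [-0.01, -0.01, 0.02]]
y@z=[[-0.03,  -0.05,  0.06], [-0.04,  -0.02,  0.02]]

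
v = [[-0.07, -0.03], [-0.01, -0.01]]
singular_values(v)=[0.08, 0.01]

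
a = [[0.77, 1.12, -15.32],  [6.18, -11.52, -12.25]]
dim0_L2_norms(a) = [6.23, 11.57, 19.62]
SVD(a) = [[-0.62,-0.78], [-0.78,0.62]] @ diag([21.521585316749444, 9.712690948129401]) @ [[-0.25, 0.39, 0.89], [0.33, -0.83, 0.45]]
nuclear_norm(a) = 31.23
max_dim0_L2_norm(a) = 19.62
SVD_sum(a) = [[3.3, -5.18, -11.87], [4.17, -6.53, -14.98]] + [[-2.53,6.30,-3.45],  [2.01,-4.99,2.73]]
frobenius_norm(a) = 23.61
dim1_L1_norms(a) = [17.21, 29.95]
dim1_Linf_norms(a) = [15.32, 12.25]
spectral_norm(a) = 21.52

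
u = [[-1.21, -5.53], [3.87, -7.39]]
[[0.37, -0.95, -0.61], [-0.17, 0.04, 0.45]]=u @ [[-0.12, 0.24, 0.23], [-0.04, 0.12, 0.06]]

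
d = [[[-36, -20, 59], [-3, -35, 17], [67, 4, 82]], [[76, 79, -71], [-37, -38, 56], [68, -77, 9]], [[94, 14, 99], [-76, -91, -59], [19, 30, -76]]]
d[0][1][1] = -35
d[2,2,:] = [19, 30, -76]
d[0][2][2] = 82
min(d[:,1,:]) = -91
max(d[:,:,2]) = 99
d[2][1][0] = -76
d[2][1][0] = -76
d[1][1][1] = -38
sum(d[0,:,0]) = 28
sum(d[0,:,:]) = 135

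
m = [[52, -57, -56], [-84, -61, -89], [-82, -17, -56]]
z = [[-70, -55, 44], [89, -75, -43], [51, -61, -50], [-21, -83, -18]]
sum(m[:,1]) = -135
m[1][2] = -89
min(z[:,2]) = -50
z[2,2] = -50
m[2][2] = -56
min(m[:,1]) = -61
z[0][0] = -70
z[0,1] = -55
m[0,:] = [52, -57, -56]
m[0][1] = -57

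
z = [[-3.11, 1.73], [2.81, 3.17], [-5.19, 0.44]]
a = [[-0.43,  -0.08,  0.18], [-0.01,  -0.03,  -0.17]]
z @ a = [[1.32,0.2,-0.85],[-1.24,-0.32,-0.03],[2.23,0.40,-1.01]]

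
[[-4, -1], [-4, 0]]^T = [[-4, -4], [-1, 0]]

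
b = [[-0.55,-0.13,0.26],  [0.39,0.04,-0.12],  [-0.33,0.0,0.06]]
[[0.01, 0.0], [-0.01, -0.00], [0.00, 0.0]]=b @ [[-0.0, -0.01],[-0.02, 0.01],[0.04, 0.00]]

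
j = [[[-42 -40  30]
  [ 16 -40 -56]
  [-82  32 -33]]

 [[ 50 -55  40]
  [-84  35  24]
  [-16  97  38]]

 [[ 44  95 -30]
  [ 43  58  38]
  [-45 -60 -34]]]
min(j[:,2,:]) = -82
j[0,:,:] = [[-42, -40, 30], [16, -40, -56], [-82, 32, -33]]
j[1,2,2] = 38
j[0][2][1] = 32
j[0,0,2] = 30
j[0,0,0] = -42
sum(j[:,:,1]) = 122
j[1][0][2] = 40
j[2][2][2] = -34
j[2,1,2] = 38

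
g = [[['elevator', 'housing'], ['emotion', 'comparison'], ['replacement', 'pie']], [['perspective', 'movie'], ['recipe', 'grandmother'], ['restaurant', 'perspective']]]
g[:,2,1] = ['pie', 'perspective']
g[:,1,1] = ['comparison', 'grandmother']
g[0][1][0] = 'emotion'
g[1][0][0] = 'perspective'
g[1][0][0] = 'perspective'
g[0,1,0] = 'emotion'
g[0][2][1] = 'pie'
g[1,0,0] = 'perspective'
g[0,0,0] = 'elevator'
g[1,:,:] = [['perspective', 'movie'], ['recipe', 'grandmother'], ['restaurant', 'perspective']]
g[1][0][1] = 'movie'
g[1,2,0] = 'restaurant'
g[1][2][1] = 'perspective'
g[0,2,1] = 'pie'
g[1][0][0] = 'perspective'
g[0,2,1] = 'pie'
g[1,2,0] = 'restaurant'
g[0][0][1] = 'housing'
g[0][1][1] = 'comparison'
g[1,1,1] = 'grandmother'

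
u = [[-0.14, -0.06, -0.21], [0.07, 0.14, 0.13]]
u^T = [[-0.14,0.07], [-0.06,0.14], [-0.21,0.13]]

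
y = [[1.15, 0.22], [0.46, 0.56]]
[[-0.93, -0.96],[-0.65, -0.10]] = y@[[-0.70, -0.95],[-0.58, 0.61]]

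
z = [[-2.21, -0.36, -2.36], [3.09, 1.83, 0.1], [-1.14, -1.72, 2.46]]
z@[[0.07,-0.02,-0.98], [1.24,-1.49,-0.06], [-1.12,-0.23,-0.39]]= [[2.04,1.12,3.11], [2.37,-2.81,-3.18], [-4.97,2.02,0.26]]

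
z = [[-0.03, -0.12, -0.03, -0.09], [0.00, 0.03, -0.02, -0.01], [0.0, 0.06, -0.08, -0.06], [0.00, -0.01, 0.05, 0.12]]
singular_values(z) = [0.19, 0.14, 0.03, 0.0]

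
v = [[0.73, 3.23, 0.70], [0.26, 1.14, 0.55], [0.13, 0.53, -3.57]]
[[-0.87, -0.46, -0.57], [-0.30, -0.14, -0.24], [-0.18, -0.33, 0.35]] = v @ [[0.04, 0.15, -0.22], [-0.28, -0.19, -0.1], [0.01, 0.07, -0.12]]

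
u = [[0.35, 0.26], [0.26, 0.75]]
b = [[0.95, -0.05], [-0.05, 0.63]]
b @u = [[0.32, 0.21], [0.15, 0.46]]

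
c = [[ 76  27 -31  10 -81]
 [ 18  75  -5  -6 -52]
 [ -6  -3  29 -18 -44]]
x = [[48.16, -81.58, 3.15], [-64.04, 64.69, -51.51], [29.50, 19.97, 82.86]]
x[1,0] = -64.04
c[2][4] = -44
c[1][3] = -6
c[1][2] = -5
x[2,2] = 82.86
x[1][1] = 64.69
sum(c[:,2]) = -7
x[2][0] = 29.5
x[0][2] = 3.15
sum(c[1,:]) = 30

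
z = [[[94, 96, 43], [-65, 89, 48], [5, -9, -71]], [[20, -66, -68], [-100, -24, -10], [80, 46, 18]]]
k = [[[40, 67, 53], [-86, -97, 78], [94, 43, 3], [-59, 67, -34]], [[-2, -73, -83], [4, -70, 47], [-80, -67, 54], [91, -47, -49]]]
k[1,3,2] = -49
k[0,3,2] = -34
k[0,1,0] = -86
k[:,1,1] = [-97, -70]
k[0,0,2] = 53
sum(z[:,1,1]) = 65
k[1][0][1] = -73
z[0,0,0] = 94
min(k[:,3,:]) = -59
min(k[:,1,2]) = 47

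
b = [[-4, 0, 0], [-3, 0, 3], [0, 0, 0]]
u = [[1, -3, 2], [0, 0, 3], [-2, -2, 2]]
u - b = [[5, -3, 2], [3, 0, 0], [-2, -2, 2]]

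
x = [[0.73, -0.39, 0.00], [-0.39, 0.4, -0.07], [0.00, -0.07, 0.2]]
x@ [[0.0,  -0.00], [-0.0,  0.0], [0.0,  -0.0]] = [[0.00, 0.00],  [0.00, 0.0],  [0.00, 0.00]]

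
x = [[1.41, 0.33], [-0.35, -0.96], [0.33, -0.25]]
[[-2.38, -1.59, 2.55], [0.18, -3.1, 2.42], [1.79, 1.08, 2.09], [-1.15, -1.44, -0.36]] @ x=[[-1.96, 0.10],[2.14, 2.43],[2.84, -0.97],[-1.24, 1.09]]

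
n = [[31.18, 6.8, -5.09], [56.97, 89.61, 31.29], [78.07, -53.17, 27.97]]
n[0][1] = 6.8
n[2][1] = -53.17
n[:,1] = [6.8, 89.61, -53.17]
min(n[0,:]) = -5.09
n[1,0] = 56.97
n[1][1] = 89.61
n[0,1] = 6.8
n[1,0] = 56.97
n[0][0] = 31.18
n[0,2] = -5.09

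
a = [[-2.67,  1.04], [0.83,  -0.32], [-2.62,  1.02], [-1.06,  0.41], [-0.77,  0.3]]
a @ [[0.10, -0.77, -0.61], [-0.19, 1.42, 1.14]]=[[-0.46,  3.53,  2.81], [0.14,  -1.09,  -0.87], [-0.46,  3.47,  2.76], [-0.18,  1.4,  1.11], [-0.13,  1.02,  0.81]]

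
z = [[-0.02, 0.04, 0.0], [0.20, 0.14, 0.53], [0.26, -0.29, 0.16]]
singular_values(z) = [0.62, 0.37, 0.0]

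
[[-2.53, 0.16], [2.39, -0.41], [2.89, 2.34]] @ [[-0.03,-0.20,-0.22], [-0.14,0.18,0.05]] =[[0.05, 0.53, 0.56], [-0.01, -0.55, -0.55], [-0.41, -0.16, -0.52]]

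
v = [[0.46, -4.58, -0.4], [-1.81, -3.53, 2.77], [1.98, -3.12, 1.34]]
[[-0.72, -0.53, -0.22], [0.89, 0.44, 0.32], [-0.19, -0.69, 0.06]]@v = [[0.19, 5.85, -1.47],[0.25, -6.63, 1.29],[1.28, 3.12, -1.75]]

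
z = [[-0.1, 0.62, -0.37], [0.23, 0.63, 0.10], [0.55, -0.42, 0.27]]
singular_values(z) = [1.05, 0.62, 0.21]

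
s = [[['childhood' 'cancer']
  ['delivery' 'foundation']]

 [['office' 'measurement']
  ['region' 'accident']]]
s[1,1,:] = ['region', 'accident']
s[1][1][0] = 'region'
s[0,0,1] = 'cancer'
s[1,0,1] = 'measurement'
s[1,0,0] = 'office'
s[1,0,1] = 'measurement'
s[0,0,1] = 'cancer'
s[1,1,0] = 'region'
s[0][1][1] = 'foundation'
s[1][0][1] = 'measurement'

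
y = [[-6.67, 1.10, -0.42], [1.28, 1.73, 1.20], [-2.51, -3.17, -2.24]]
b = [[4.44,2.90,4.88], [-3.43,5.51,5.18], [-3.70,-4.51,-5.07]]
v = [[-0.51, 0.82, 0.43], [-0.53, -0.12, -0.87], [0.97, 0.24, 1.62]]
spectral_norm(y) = 7.42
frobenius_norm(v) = 2.41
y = v @ b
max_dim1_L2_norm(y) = 6.77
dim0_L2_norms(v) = [1.22, 0.86, 1.89]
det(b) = 48.66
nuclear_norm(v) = 3.21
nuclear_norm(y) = 11.70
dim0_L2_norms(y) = [7.24, 3.78, 2.58]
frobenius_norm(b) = 13.44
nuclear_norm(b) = 18.82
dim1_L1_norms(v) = [1.76, 1.52, 2.83]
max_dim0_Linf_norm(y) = 6.67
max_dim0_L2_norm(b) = 8.74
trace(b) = 4.88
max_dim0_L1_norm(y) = 10.46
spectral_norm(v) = 2.17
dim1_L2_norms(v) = [1.06, 1.03, 1.9]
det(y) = 0.20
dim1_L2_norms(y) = [6.77, 2.46, 4.62]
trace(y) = -7.18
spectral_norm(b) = 11.83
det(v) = 0.00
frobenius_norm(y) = 8.56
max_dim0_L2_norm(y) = 7.24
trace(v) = 0.99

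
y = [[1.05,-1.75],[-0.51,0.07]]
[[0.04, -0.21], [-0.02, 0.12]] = y @ [[0.05,-0.23], [0.01,-0.02]]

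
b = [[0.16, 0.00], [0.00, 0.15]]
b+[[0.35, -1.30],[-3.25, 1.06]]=[[0.51, -1.30], [-3.25, 1.21]]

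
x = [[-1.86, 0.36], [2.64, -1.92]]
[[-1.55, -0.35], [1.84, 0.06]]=x@[[0.88,  0.25], [0.25,  0.31]]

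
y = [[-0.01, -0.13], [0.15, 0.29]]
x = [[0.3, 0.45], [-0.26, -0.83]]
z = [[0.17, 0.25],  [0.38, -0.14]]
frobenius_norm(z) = 0.51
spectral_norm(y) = 0.35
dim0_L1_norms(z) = [0.55, 0.39]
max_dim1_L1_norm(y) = 0.44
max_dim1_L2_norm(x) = 0.87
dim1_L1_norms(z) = [0.42, 0.52]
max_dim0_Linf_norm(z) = 0.38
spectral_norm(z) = 0.42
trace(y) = 0.28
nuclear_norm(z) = 0.70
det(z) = -0.12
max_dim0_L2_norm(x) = 0.94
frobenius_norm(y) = 0.35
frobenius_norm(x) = 1.02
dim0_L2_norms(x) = [0.4, 0.94]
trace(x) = -0.53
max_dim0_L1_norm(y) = 0.42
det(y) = 0.02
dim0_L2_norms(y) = [0.15, 0.32]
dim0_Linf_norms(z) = [0.38, 0.25]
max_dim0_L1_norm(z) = 0.55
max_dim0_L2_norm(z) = 0.42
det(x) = -0.13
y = z @ x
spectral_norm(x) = 1.02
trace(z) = 0.03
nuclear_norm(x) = 1.15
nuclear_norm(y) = 0.40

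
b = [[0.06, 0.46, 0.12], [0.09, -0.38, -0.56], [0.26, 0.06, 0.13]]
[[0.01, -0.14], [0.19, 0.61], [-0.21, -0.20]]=b@[[-0.55, -0.19], [0.24, 0.02], [-0.59, -1.13]]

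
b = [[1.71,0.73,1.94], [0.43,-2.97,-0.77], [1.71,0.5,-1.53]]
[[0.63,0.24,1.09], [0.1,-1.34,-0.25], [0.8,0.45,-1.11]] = b@[[0.41, 0.04, -0.05], [0.04, 0.48, -0.09], [-0.05, -0.09, 0.64]]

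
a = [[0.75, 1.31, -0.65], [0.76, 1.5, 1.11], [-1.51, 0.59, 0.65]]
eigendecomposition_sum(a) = [[-0.42-0.00j, (0.29-0j), (-0.35+0j)], [(0.33+0j), (-0.24+0j), 0.28-0.00j], [-0.48-0.00j, (0.34-0j), (-0.41+0j)]] + [[(0.58+0.22j),(0.51-0.92j),-0.15-0.82j],[(0.21+0.49j),0.87-0.23j,(0.42-0.58j)],[-0.51+0.15j,0.12+0.90j,(0.53+0.49j)]] + [[(0.58-0.22j),  (0.51+0.92j),  (-0.15+0.82j)],[(0.21-0.49j),  (0.87+0.23j),  (0.42+0.58j)],[(-0.51-0.15j),  0.12-0.90j,  (0.53-0.49j)]]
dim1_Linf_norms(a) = [1.31, 1.5, 1.51]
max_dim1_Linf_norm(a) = 1.51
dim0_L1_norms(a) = [3.02, 3.4, 2.41]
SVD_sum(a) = [[0.64, 1.13, 0.29], [0.90, 1.6, 0.42], [-0.04, -0.07, -0.02]] + [[0.45, -0.16, -0.35], [-0.37, 0.13, 0.28], [-1.29, 0.47, 0.99]] + [[-0.34, 0.34, -0.6], [0.23, -0.24, 0.41], [-0.18, 0.19, -0.33]]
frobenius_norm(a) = 3.13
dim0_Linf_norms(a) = [1.51, 1.5, 1.11]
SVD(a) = [[-0.58, 0.32, 0.75], [-0.82, -0.26, -0.51], [0.03, -0.91, 0.41]] @ diag([2.306345468316044, 1.858697526370238, 1.0185843540145372]) @ [[-0.48, -0.85, -0.22],[0.76, -0.28, -0.59],[-0.44, 0.45, -0.78]]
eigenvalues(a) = [(-1.06+0j), (1.98+0.47j), (1.98-0.47j)]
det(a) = -4.37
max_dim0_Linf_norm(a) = 1.51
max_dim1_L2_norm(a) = 2.01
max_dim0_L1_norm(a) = 3.4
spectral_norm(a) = 2.31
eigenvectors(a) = [[(0.58+0j),(-0.64+0j),(-0.64-0j)], [-0.46+0.00j,-0.38-0.39j,-0.38+0.39j], [(0.67+0j),(0.44-0.33j),0.44+0.33j]]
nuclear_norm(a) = 5.18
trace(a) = 2.90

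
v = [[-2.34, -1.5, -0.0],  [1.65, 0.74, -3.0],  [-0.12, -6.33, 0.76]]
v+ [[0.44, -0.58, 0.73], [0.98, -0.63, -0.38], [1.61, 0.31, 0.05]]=[[-1.9,-2.08,0.73],[2.63,0.11,-3.38],[1.49,-6.02,0.81]]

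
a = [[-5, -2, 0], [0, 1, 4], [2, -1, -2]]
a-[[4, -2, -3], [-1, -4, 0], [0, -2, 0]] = [[-9, 0, 3], [1, 5, 4], [2, 1, -2]]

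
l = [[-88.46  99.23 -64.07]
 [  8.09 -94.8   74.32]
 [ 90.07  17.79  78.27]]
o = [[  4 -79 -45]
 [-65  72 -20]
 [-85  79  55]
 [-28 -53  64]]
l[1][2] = 74.32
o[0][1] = -79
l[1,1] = -94.8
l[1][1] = -94.8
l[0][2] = -64.07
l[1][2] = 74.32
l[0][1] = 99.23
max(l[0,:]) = 99.23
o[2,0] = -85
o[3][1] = -53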